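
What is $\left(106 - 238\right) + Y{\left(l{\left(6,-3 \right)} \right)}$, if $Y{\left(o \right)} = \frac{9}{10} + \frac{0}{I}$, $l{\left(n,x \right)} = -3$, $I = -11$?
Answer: $- \frac{1311}{10} \approx -131.1$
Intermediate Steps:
$Y{\left(o \right)} = \frac{9}{10}$ ($Y{\left(o \right)} = \frac{9}{10} + \frac{0}{-11} = 9 \cdot \frac{1}{10} + 0 \left(- \frac{1}{11}\right) = \frac{9}{10} + 0 = \frac{9}{10}$)
$\left(106 - 238\right) + Y{\left(l{\left(6,-3 \right)} \right)} = \left(106 - 238\right) + \frac{9}{10} = -132 + \frac{9}{10} = - \frac{1311}{10}$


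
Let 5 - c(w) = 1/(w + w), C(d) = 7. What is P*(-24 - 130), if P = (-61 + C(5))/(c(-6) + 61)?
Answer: 99792/793 ≈ 125.84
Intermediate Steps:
c(w) = 5 - 1/(2*w) (c(w) = 5 - 1/(w + w) = 5 - 1/(2*w))
P = -648/793 (P = (-61 + 7)/((5 - 1/2/(-6)) + 61) = -54/((5 - 1/2*(-1/6)) + 61) = -54/((5 + 1/12) + 61) = -54/(61/12 + 61) = -54/793/12 = -54*12/793 = -648/793 ≈ -0.81715)
P*(-24 - 130) = -648*(-24 - 130)/793 = -648/793*(-154) = 99792/793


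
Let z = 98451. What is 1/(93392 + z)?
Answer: 1/191843 ≈ 5.2126e-6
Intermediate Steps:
1/(93392 + z) = 1/(93392 + 98451) = 1/191843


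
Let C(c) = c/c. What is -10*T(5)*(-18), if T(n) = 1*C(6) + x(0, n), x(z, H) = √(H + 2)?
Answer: 180 + 180*√7 ≈ 656.24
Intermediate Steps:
x(z, H) = √(2 + H)
C(c) = 1
T(n) = 1 + √(2 + n) (T(n) = 1*1 + √(2 + n) = 1 + √(2 + n))
-10*T(5)*(-18) = -10*(1 + √(2 + 5))*(-18) = -10*(1 + √7)*(-18) = (-10 - 10*√7)*(-18) = 180 + 180*√7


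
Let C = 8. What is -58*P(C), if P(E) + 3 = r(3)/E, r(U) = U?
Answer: 609/4 ≈ 152.25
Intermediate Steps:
P(E) = -3 + 3/E
-58*P(C) = -58*(-3 + 3/8) = -58*(-21/8) = 609/4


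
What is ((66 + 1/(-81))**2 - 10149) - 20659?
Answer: -173562263/6561 ≈ -26454.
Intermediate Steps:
((66 + 1/(-81))**2 - 10149) - 20659 = ((66 - 1/81)**2 - 10149) - 20659 = ((5345/81)**2 - 10149) - 20659 = (28569025/6561 - 10149) - 20659 = -38018564/6561 - 20659 = -173562263/6561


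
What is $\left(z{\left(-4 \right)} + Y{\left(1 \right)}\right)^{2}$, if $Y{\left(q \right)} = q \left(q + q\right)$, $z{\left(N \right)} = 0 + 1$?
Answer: $9$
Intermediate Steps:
$z{\left(N \right)} = 1$
$Y{\left(q \right)} = 2 q^{2}$ ($Y{\left(q \right)} = q 2 q = 2 q^{2}$)
$\left(z{\left(-4 \right)} + Y{\left(1 \right)}\right)^{2} = \left(1 + 2 \cdot 1^{2}\right)^{2} = \left(1 + 2 \cdot 1\right)^{2} = \left(1 + 2\right)^{2} = 3^{2} = 9$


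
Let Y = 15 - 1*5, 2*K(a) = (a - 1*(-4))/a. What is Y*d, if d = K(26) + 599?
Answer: 77945/13 ≈ 5995.8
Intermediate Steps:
K(a) = (4 + a)/(2*a) (K(a) = ((a - 1*(-4))/a)/2 = ((a + 4)/a)/2 = ((4 + a)/a)/2 = (4 + a)/(2*a))
d = 15589/26 (d = (½)*(4 + 26)/26 + 599 = (½)*(1/26)*30 + 599 = 15/26 + 599 = 15589/26 ≈ 599.58)
Y = 10 (Y = 15 - 5 = 10)
Y*d = 10*(15589/26) = 77945/13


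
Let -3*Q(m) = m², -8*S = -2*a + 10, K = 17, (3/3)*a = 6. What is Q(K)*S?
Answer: -289/12 ≈ -24.083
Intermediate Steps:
a = 6
S = ¼ (S = -(-2*6 + 10)/8 = -(-12 + 10)/8 = -⅛*(-2) = ¼ ≈ 0.25000)
Q(m) = -m²/3
Q(K)*S = -⅓*17²*(¼) = -⅓*289*(¼) = -289/3*¼ = -289/12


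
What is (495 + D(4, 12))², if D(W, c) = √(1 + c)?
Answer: (495 + √13)² ≈ 2.4861e+5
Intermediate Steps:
(495 + D(4, 12))² = (495 + √(1 + 12))² = (495 + √13)²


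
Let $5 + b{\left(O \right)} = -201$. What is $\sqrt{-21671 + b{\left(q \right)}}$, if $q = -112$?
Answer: $i \sqrt{21877} \approx 147.91 i$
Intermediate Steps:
$b{\left(O \right)} = -206$ ($b{\left(O \right)} = -5 - 201 = -206$)
$\sqrt{-21671 + b{\left(q \right)}} = \sqrt{-21671 - 206} = \sqrt{-21877} = i \sqrt{21877}$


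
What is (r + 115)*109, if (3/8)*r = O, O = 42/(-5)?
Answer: 50467/5 ≈ 10093.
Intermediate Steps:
O = -42/5 (O = 42*(-⅕) = -42/5 ≈ -8.4000)
r = -112/5 (r = (8/3)*(-42/5) = -112/5 ≈ -22.400)
(r + 115)*109 = (-112/5 + 115)*109 = (463/5)*109 = 50467/5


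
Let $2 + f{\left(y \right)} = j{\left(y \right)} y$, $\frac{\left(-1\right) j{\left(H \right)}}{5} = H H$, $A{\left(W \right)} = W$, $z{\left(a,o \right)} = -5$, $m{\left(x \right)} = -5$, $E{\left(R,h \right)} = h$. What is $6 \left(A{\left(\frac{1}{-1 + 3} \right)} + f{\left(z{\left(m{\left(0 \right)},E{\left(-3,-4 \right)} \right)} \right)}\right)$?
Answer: $3741$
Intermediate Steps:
$j{\left(H \right)} = - 5 H^{2}$ ($j{\left(H \right)} = - 5 H H = - 5 H^{2}$)
$f{\left(y \right)} = -2 - 5 y^{3}$ ($f{\left(y \right)} = -2 + - 5 y^{2} y = -2 - 5 y^{3}$)
$6 \left(A{\left(\frac{1}{-1 + 3} \right)} + f{\left(z{\left(m{\left(0 \right)},E{\left(-3,-4 \right)} \right)} \right)}\right) = 6 \left(\frac{1}{-1 + 3} - \left(2 + 5 \left(-5\right)^{3}\right)\right) = 6 \left(\frac{1}{2} - -623\right) = 6 \left(\frac{1}{2} + \left(-2 + 625\right)\right) = 6 \left(\frac{1}{2} + 623\right) = 6 \cdot \frac{1247}{2} = 3741$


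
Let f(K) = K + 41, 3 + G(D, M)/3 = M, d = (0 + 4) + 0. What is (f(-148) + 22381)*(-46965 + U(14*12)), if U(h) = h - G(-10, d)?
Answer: -1042423200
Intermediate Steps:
d = 4 (d = 4 + 0 = 4)
G(D, M) = -9 + 3*M
f(K) = 41 + K
U(h) = -3 + h (U(h) = h - (-9 + 3*4) = h - (-9 + 12) = h - 1*3 = h - 3 = -3 + h)
(f(-148) + 22381)*(-46965 + U(14*12)) = ((41 - 148) + 22381)*(-46965 + (-3 + 14*12)) = (-107 + 22381)*(-46965 + (-3 + 168)) = 22274*(-46965 + 165) = 22274*(-46800) = -1042423200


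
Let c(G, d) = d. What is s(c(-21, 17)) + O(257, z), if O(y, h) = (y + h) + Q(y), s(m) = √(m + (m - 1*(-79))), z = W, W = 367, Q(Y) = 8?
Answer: 632 + √113 ≈ 642.63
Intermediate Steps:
z = 367
s(m) = √(79 + 2*m) (s(m) = √(m + (m + 79)) = √(m + (79 + m)) = √(79 + 2*m))
O(y, h) = 8 + h + y (O(y, h) = (y + h) + 8 = (h + y) + 8 = 8 + h + y)
s(c(-21, 17)) + O(257, z) = √(79 + 2*17) + (8 + 367 + 257) = √(79 + 34) + 632 = √113 + 632 = 632 + √113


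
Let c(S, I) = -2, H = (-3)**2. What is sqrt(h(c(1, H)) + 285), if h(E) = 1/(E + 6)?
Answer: sqrt(1141)/2 ≈ 16.889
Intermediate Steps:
H = 9
h(E) = 1/(6 + E)
sqrt(h(c(1, H)) + 285) = sqrt(1/(6 - 2) + 285) = sqrt(1/4 + 285) = sqrt(1141/4) = sqrt(1141)/2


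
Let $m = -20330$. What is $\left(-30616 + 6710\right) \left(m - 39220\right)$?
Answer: $1423602300$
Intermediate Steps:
$\left(-30616 + 6710\right) \left(m - 39220\right) = \left(-30616 + 6710\right) \left(-20330 - 39220\right) = \left(-23906\right) \left(-59550\right) = 1423602300$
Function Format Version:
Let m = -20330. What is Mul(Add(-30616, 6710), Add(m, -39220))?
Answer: 1423602300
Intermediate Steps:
Mul(Add(-30616, 6710), Add(m, -39220)) = Mul(Add(-30616, 6710), Add(-20330, -39220)) = Mul(-23906, -59550) = 1423602300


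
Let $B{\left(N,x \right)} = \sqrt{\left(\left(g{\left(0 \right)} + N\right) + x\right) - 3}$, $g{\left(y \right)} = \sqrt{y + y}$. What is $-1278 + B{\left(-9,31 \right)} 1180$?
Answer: $-1278 + 1180 \sqrt{19} \approx 3865.5$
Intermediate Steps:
$g{\left(y \right)} = \sqrt{2} \sqrt{y}$ ($g{\left(y \right)} = \sqrt{2 y} = \sqrt{2} \sqrt{y}$)
$B{\left(N,x \right)} = \sqrt{-3 + N + x}$ ($B{\left(N,x \right)} = \sqrt{\left(\left(\sqrt{2} \sqrt{0} + N\right) + x\right) - 3} = \sqrt{\left(\left(\sqrt{2} \cdot 0 + N\right) + x\right) - 3} = \sqrt{\left(\left(0 + N\right) + x\right) - 3} = \sqrt{\left(N + x\right) - 3} = \sqrt{-3 + N + x}$)
$-1278 + B{\left(-9,31 \right)} 1180 = -1278 + \sqrt{-3 - 9 + 31} \cdot 1180 = -1278 + \sqrt{19} \cdot 1180 = -1278 + 1180 \sqrt{19}$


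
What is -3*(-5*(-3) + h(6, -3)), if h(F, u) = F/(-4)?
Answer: -81/2 ≈ -40.500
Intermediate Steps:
h(F, u) = -F/4 (h(F, u) = F*(-1/4) = -F/4)
-3*(-5*(-3) + h(6, -3)) = -3*(-5*(-3) - 1/4*6) = -3*(15 - 3/2) = -3*27/2 = -81/2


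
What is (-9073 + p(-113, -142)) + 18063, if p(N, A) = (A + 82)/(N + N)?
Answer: 1015900/113 ≈ 8990.3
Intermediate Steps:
p(N, A) = (82 + A)/(2*N) (p(N, A) = (82 + A)/((2*N)) = (82 + A)*(1/(2*N)) = (82 + A)/(2*N))
(-9073 + p(-113, -142)) + 18063 = (-9073 + (1/2)*(82 - 142)/(-113)) + 18063 = (-9073 + (1/2)*(-1/113)*(-60)) + 18063 = (-9073 + 30/113) + 18063 = -1025219/113 + 18063 = 1015900/113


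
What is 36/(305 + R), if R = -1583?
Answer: -2/71 ≈ -0.028169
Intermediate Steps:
36/(305 + R) = 36/(305 - 1583) = 36/(-1278) = -1/1278*36 = -2/71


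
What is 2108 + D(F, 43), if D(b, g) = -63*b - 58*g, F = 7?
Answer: -827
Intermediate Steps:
2108 + D(F, 43) = 2108 + (-63*7 - 58*43) = 2108 + (-441 - 2494) = 2108 - 2935 = -827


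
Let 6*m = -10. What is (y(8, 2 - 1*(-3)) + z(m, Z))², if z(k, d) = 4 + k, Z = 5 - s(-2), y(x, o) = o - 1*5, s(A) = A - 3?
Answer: 49/9 ≈ 5.4444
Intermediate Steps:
s(A) = -3 + A
y(x, o) = -5 + o (y(x, o) = o - 5 = -5 + o)
m = -5/3 (m = (⅙)*(-10) = -5/3 ≈ -1.6667)
Z = 10 (Z = 5 - (-3 - 2) = 5 - 1*(-5) = 5 + 5 = 10)
(y(8, 2 - 1*(-3)) + z(m, Z))² = ((-5 + (2 - 1*(-3))) + (4 - 5/3))² = ((-5 + (2 + 3)) + 7/3)² = ((-5 + 5) + 7/3)² = (0 + 7/3)² = (7/3)² = 49/9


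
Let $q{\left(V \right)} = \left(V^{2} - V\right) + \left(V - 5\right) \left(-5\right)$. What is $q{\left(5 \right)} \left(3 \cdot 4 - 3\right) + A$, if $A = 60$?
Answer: $240$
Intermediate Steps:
$q{\left(V \right)} = 25 + V^{2} - 6 V$ ($q{\left(V \right)} = \left(V^{2} - V\right) + \left(-5 + V\right) \left(-5\right) = \left(V^{2} - V\right) - \left(-25 + 5 V\right) = 25 + V^{2} - 6 V$)
$q{\left(5 \right)} \left(3 \cdot 4 - 3\right) + A = \left(25 + 5^{2} - 30\right) \left(3 \cdot 4 - 3\right) + 60 = \left(25 + 25 - 30\right) \left(12 - 3\right) + 60 = 20 \cdot 9 + 60 = 180 + 60 = 240$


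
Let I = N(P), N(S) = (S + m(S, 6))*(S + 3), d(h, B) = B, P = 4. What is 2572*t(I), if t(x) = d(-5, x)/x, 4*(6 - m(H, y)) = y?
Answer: 2572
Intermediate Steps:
m(H, y) = 6 - y/4
N(S) = (3 + S)*(9/2 + S) (N(S) = (S + (6 - ¼*6))*(S + 3) = (S + (6 - 3/2))*(3 + S) = (S + 9/2)*(3 + S) = (9/2 + S)*(3 + S) = (3 + S)*(9/2 + S))
I = 119/2 (I = 27/2 + 4² + (15/2)*4 = 27/2 + 16 + 30 = 119/2 ≈ 59.500)
t(x) = 1 (t(x) = x/x = 1)
2572*t(I) = 2572*1 = 2572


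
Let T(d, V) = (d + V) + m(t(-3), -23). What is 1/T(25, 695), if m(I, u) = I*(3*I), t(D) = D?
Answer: 1/747 ≈ 0.0013387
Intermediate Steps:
m(I, u) = 3*I²
T(d, V) = 27 + V + d (T(d, V) = (d + V) + 3*(-3)² = (V + d) + 3*9 = (V + d) + 27 = 27 + V + d)
1/T(25, 695) = 1/(27 + 695 + 25) = 1/747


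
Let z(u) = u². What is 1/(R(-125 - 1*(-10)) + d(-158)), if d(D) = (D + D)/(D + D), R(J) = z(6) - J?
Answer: 1/152 ≈ 0.0065789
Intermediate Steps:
R(J) = 36 - J (R(J) = 6² - J = 36 - J)
d(D) = 1 (d(D) = (2*D)/((2*D)) = (2*D)*(1/(2*D)) = 1)
1/(R(-125 - 1*(-10)) + d(-158)) = 1/((36 - (-125 - 1*(-10))) + 1) = 1/((36 - (-125 + 10)) + 1) = 1/((36 - 1*(-115)) + 1) = 1/((36 + 115) + 1) = 1/(151 + 1) = 1/152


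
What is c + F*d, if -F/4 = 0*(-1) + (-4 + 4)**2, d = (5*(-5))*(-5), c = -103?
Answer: -103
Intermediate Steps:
d = 125 (d = -25*(-5) = 125)
F = 0 (F = -4*(0*(-1) + (-4 + 4)**2) = -4*(0 + 0**2) = -4*(0 + 0) = -4*0 = 0)
c + F*d = -103 + 0*125 = -103 + 0 = -103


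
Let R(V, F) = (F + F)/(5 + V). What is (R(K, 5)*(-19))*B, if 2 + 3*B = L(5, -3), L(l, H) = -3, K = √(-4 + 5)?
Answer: 475/9 ≈ 52.778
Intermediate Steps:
K = 1 (K = √1 = 1)
R(V, F) = 2*F/(5 + V) (R(V, F) = (2*F)/(5 + V) = 2*F/(5 + V))
B = -5/3 (B = -⅔ + (⅓)*(-3) = -⅔ - 1 = -5/3 ≈ -1.6667)
(R(K, 5)*(-19))*B = ((2*5/(5 + 1))*(-19))*(-5/3) = ((2*5/6)*(-19))*(-5/3) = ((2*5*(⅙))*(-19))*(-5/3) = ((5/3)*(-19))*(-5/3) = -95/3*(-5/3) = 475/9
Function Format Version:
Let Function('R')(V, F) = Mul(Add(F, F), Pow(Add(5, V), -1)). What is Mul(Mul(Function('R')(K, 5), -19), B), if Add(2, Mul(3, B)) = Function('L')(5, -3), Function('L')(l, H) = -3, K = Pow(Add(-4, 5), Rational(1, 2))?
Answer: Rational(475, 9) ≈ 52.778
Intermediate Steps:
K = 1 (K = Pow(1, Rational(1, 2)) = 1)
Function('R')(V, F) = Mul(2, F, Pow(Add(5, V), -1)) (Function('R')(V, F) = Mul(Mul(2, F), Pow(Add(5, V), -1)) = Mul(2, F, Pow(Add(5, V), -1)))
B = Rational(-5, 3) (B = Add(Rational(-2, 3), Mul(Rational(1, 3), -3)) = Add(Rational(-2, 3), -1) = Rational(-5, 3) ≈ -1.6667)
Mul(Mul(Function('R')(K, 5), -19), B) = Mul(Mul(Mul(2, 5, Pow(Add(5, 1), -1)), -19), Rational(-5, 3)) = Mul(Mul(Mul(2, 5, Pow(6, -1)), -19), Rational(-5, 3)) = Mul(Mul(Mul(2, 5, Rational(1, 6)), -19), Rational(-5, 3)) = Mul(Mul(Rational(5, 3), -19), Rational(-5, 3)) = Mul(Rational(-95, 3), Rational(-5, 3)) = Rational(475, 9)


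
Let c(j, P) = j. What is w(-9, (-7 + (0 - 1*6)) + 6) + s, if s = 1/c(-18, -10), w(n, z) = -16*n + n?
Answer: 2429/18 ≈ 134.94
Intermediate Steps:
w(n, z) = -15*n
s = -1/18 (s = 1/(-18) = -1/18 ≈ -0.055556)
w(-9, (-7 + (0 - 1*6)) + 6) + s = -15*(-9) - 1/18 = 135 - 1/18 = 2429/18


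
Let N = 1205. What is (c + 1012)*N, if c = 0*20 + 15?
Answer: 1237535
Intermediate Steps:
c = 15 (c = 0 + 15 = 15)
(c + 1012)*N = (15 + 1012)*1205 = 1027*1205 = 1237535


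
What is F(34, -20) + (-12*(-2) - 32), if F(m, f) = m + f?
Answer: 6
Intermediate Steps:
F(m, f) = f + m
F(34, -20) + (-12*(-2) - 32) = (-20 + 34) + (-12*(-2) - 32) = 14 + (-12*(-2) - 32) = 14 + (24 - 32) = 14 - 8 = 6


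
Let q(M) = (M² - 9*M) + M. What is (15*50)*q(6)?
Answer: -9000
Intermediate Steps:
q(M) = M² - 8*M
(15*50)*q(6) = (15*50)*(6*(-8 + 6)) = 750*(6*(-2)) = 750*(-12) = -9000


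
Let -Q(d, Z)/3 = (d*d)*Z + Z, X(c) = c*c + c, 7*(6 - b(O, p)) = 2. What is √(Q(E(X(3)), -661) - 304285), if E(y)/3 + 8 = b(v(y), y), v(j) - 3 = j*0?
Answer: I*√10243966/7 ≈ 457.23*I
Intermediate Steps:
v(j) = 3 (v(j) = 3 + j*0 = 3 + 0 = 3)
b(O, p) = 40/7 (b(O, p) = 6 - ⅐*2 = 6 - 2/7 = 40/7)
X(c) = c + c² (X(c) = c² + c = c + c²)
E(y) = -48/7 (E(y) = -24 + 3*(40/7) = -24 + 120/7 = -48/7)
Q(d, Z) = -3*Z - 3*Z*d² (Q(d, Z) = -3*((d*d)*Z + Z) = -3*(d²*Z + Z) = -3*(Z*d² + Z) = -3*(Z + Z*d²) = -3*Z - 3*Z*d²)
√(Q(E(X(3)), -661) - 304285) = √(-3*(-661)*(1 + (-48/7)²) - 304285) = √(-3*(-661)*(1 + 2304/49) - 304285) = √(-3*(-661)*2353/49 - 304285) = √(4665999/49 - 304285) = √(-10243966/49) = I*√10243966/7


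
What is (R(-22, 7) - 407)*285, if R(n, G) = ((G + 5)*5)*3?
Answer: -64695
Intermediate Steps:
R(n, G) = 75 + 15*G (R(n, G) = ((5 + G)*5)*3 = (25 + 5*G)*3 = 75 + 15*G)
(R(-22, 7) - 407)*285 = ((75 + 15*7) - 407)*285 = ((75 + 105) - 407)*285 = (180 - 407)*285 = -227*285 = -64695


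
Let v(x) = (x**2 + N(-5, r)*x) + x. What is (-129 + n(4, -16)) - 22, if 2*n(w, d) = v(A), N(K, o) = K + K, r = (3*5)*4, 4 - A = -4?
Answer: -155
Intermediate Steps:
A = 8 (A = 4 - 1*(-4) = 4 + 4 = 8)
r = 60 (r = 15*4 = 60)
N(K, o) = 2*K
v(x) = x**2 - 9*x (v(x) = (x**2 + (2*(-5))*x) + x = (x**2 - 10*x) + x = x**2 - 9*x)
n(w, d) = -4 (n(w, d) = (8*(-9 + 8))/2 = (8*(-1))/2 = (1/2)*(-8) = -4)
(-129 + n(4, -16)) - 22 = (-129 - 4) - 22 = -133 - 22 = -155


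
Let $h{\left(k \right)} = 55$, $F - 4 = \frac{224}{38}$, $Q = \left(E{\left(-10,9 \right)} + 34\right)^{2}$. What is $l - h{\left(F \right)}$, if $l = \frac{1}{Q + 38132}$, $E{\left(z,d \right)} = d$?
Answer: $- \frac{2198954}{39981} \approx -55.0$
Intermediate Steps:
$Q = 1849$ ($Q = \left(9 + 34\right)^{2} = 43^{2} = 1849$)
$F = \frac{188}{19}$ ($F = 4 + \frac{224}{38} = 4 + 224 \cdot \frac{1}{38} = 4 + \frac{112}{19} = \frac{188}{19} \approx 9.8947$)
$l = \frac{1}{39981}$ ($l = \frac{1}{1849 + 38132} = \frac{1}{39981} \approx 2.5012 \cdot 10^{-5}$)
$l - h{\left(F \right)} = \frac{1}{39981} - 55 = - \frac{2198954}{39981}$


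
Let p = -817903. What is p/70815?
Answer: -817903/70815 ≈ -11.550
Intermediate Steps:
p/70815 = -817903/70815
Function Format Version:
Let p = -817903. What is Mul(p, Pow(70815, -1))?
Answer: Rational(-817903, 70815) ≈ -11.550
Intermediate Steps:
Mul(p, Pow(70815, -1)) = Mul(-817903, Pow(70815, -1)) = Mul(-817903, Rational(1, 70815)) = Rational(-817903, 70815)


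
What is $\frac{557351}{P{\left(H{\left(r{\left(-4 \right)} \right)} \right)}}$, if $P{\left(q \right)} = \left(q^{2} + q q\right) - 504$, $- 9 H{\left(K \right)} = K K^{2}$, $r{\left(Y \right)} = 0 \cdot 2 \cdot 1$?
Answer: $- \frac{557351}{504} \approx -1105.9$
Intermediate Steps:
$r{\left(Y \right)} = 0$ ($r{\left(Y \right)} = 0 \cdot 1 = 0$)
$H{\left(K \right)} = - \frac{K^{3}}{9}$ ($H{\left(K \right)} = - \frac{K K^{2}}{9} = - \frac{K^{3}}{9}$)
$P{\left(q \right)} = -504 + 2 q^{2}$ ($P{\left(q \right)} = \left(q^{2} + q^{2}\right) - 504 = 2 q^{2} - 504 = -504 + 2 q^{2}$)
$\frac{557351}{P{\left(H{\left(r{\left(-4 \right)} \right)} \right)}} = \frac{557351}{-504 + 2 \left(- \frac{0^{3}}{9}\right)^{2}} = \frac{557351}{-504 + 2 \left(\left(- \frac{1}{9}\right) 0\right)^{2}} = \frac{557351}{-504 + 2 \cdot 0^{2}} = \frac{557351}{-504 + 2 \cdot 0} = \frac{557351}{-504 + 0} = \frac{557351}{-504} = 557351 \left(- \frac{1}{504}\right) = - \frac{557351}{504}$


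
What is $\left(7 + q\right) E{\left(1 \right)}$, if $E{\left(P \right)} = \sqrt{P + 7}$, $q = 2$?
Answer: $18 \sqrt{2} \approx 25.456$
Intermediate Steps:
$E{\left(P \right)} = \sqrt{7 + P}$
$\left(7 + q\right) E{\left(1 \right)} = \left(7 + 2\right) \sqrt{7 + 1} = 9 \sqrt{8} = 9 \cdot 2 \sqrt{2} = 18 \sqrt{2}$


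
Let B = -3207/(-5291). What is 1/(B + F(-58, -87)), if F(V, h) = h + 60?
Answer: -5291/139650 ≈ -0.037888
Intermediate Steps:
F(V, h) = 60 + h
B = 3207/5291 (B = -3207*(-1/5291) = 3207/5291 ≈ 0.60612)
1/(B + F(-58, -87)) = 1/(3207/5291 + (60 - 87)) = 1/(3207/5291 - 27) = 1/(-139650/5291) = -5291/139650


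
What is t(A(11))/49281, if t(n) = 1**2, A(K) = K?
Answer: 1/49281 ≈ 2.0292e-5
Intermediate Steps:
t(n) = 1
t(A(11))/49281 = 1/49281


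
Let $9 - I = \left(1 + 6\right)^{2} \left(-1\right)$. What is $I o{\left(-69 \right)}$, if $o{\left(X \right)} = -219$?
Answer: $-12702$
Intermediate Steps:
$I = 58$ ($I = 9 - \left(1 + 6\right)^{2} \left(-1\right) = 9 - 7^{2} \left(-1\right) = 9 - 49 \left(-1\right) = 9 - -49 = 9 + 49 = 58$)
$I o{\left(-69 \right)} = 58 \left(-219\right) = -12702$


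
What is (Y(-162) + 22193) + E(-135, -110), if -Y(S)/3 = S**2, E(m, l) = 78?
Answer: -56461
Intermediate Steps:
Y(S) = -3*S**2
(Y(-162) + 22193) + E(-135, -110) = (-3*(-162)**2 + 22193) + 78 = (-3*26244 + 22193) + 78 = (-78732 + 22193) + 78 = -56539 + 78 = -56461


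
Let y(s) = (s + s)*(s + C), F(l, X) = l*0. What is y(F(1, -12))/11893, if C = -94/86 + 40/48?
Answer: 0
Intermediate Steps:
F(l, X) = 0
C = -67/258 (C = -94*1/86 + 40*(1/48) = -47/43 + ⅚ = -67/258 ≈ -0.25969)
y(s) = 2*s*(-67/258 + s) (y(s) = (s + s)*(s - 67/258) = (2*s)*(-67/258 + s) = 2*s*(-67/258 + s))
y(F(1, -12))/11893 = ((1/129)*0*(-67 + 258*0))/11893 = ((1/129)*0*(-67 + 0))*(1/11893) = ((1/129)*0*(-67))*(1/11893) = 0*(1/11893) = 0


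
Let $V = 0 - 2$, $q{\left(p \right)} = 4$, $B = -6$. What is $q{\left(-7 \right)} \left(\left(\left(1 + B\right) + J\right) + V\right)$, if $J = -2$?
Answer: $-36$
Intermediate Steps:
$V = -2$ ($V = 0 - 2 = -2$)
$q{\left(-7 \right)} \left(\left(\left(1 + B\right) + J\right) + V\right) = 4 \left(\left(\left(1 - 6\right) - 2\right) - 2\right) = 4 \left(\left(-5 - 2\right) - 2\right) = 4 \left(-7 - 2\right) = 4 \left(-9\right) = -36$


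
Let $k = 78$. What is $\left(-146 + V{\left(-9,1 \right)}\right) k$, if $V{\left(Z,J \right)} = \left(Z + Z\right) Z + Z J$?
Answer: $546$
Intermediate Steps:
$V{\left(Z,J \right)} = 2 Z^{2} + J Z$ ($V{\left(Z,J \right)} = 2 Z Z + J Z = 2 Z^{2} + J Z$)
$\left(-146 + V{\left(-9,1 \right)}\right) k = \left(-146 - 9 \left(1 + 2 \left(-9\right)\right)\right) 78 = \left(-146 - 9 \left(1 - 18\right)\right) 78 = \left(-146 - -153\right) 78 = \left(-146 + 153\right) 78 = 7 \cdot 78 = 546$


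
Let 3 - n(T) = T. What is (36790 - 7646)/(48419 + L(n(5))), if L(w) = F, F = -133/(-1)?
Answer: 3643/6069 ≈ 0.60026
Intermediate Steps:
n(T) = 3 - T
F = 133 (F = -133*(-1) = 133)
L(w) = 133
(36790 - 7646)/(48419 + L(n(5))) = (36790 - 7646)/(48419 + 133) = 29144/48552 = 29144*(1/48552) = 3643/6069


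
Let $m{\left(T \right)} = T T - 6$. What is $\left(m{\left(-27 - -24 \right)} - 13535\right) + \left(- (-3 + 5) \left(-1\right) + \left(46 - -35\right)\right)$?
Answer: $-13449$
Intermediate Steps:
$m{\left(T \right)} = -6 + T^{2}$ ($m{\left(T \right)} = T^{2} - 6 = -6 + T^{2}$)
$\left(m{\left(-27 - -24 \right)} - 13535\right) + \left(- (-3 + 5) \left(-1\right) + \left(46 - -35\right)\right) = \left(\left(-6 + \left(-27 - -24\right)^{2}\right) - 13535\right) + \left(- (-3 + 5) \left(-1\right) + \left(46 - -35\right)\right) = \left(\left(-6 + \left(-27 + 24\right)^{2}\right) - 13535\right) + \left(\left(-1\right) 2 \left(-1\right) + \left(46 + 35\right)\right) = \left(\left(-6 + \left(-3\right)^{2}\right) - 13535\right) + \left(\left(-2\right) \left(-1\right) + 81\right) = \left(\left(-6 + 9\right) - 13535\right) + \left(2 + 81\right) = \left(3 - 13535\right) + 83 = -13532 + 83 = -13449$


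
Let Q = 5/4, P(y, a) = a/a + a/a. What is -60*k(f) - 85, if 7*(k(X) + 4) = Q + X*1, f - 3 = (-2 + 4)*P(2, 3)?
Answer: 590/7 ≈ 84.286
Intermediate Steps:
P(y, a) = 2 (P(y, a) = 1 + 1 = 2)
Q = 5/4 (Q = 5*(¼) = 5/4 ≈ 1.2500)
f = 7 (f = 3 + (-2 + 4)*2 = 3 + 2*2 = 3 + 4 = 7)
k(X) = -107/28 + X/7 (k(X) = -4 + (5/4 + X*1)/7 = -4 + (5/4 + X)/7 = -4 + (5/28 + X/7) = -107/28 + X/7)
-60*k(f) - 85 = -60*(-107/28 + (⅐)*7) - 85 = -60*(-107/28 + 1) - 85 = -60*(-79/28) - 85 = 1185/7 - 85 = 590/7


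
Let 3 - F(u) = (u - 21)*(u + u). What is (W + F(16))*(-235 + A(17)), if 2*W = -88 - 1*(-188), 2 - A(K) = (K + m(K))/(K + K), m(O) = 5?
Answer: -846036/17 ≈ -49767.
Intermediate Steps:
A(K) = 2 - (5 + K)/(2*K) (A(K) = 2 - (K + 5)/(K + K) = 2 - (5 + K)/(2*K))
F(u) = 3 - 2*u*(-21 + u) (F(u) = 3 - (u - 21)*(u + u) = 3 - (-21 + u)*2*u = 3 - 2*u*(-21 + u))
W = 50 (W = (-88 - 1*(-188))/2 = (-88 + 188)/2 = (½)*100 = 50)
(W + F(16))*(-235 + A(17)) = (50 + (3 - 2*16² + 42*16))*(-235 + (½)*(-5 + 3*17)/17) = (50 + (3 - 2*256 + 672))*(-235 + (½)*(1/17)*(-5 + 51)) = (50 + (3 - 512 + 672))*(-235 + (½)*(1/17)*46) = (50 + 163)*(-235 + 23/17) = 213*(-3972/17) = -846036/17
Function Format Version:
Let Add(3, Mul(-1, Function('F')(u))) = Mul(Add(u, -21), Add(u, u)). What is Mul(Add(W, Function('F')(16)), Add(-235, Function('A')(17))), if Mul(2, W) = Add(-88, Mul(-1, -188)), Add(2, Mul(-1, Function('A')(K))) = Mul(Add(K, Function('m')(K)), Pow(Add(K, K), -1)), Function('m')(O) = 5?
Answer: Rational(-846036, 17) ≈ -49767.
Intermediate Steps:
Function('A')(K) = Add(2, Mul(Rational(-1, 2), Pow(K, -1), Add(5, K))) (Function('A')(K) = Add(2, Mul(-1, Mul(Add(K, 5), Pow(Add(K, K), -1)))) = Add(2, Mul(-1, Mul(Add(5, K), Pow(Mul(2, K), -1)))) = Add(2, Mul(-1, Mul(Add(5, K), Mul(Rational(1, 2), Pow(K, -1))))) = Add(2, Mul(-1, Mul(Rational(1, 2), Pow(K, -1), Add(5, K)))) = Add(2, Mul(Rational(-1, 2), Pow(K, -1), Add(5, K))))
Function('F')(u) = Add(3, Mul(-2, u, Add(-21, u))) (Function('F')(u) = Add(3, Mul(-1, Mul(Add(u, -21), Add(u, u)))) = Add(3, Mul(-1, Mul(Add(-21, u), Mul(2, u)))) = Add(3, Mul(-1, Mul(2, u, Add(-21, u)))) = Add(3, Mul(-2, u, Add(-21, u))))
W = 50 (W = Mul(Rational(1, 2), Add(-88, Mul(-1, -188))) = Mul(Rational(1, 2), Add(-88, 188)) = Mul(Rational(1, 2), 100) = 50)
Mul(Add(W, Function('F')(16)), Add(-235, Function('A')(17))) = Mul(Add(50, Add(3, Mul(-2, Pow(16, 2)), Mul(42, 16))), Add(-235, Mul(Rational(1, 2), Pow(17, -1), Add(-5, Mul(3, 17))))) = Mul(Add(50, Add(3, Mul(-2, 256), 672)), Add(-235, Mul(Rational(1, 2), Rational(1, 17), Add(-5, 51)))) = Mul(Add(50, Add(3, -512, 672)), Add(-235, Mul(Rational(1, 2), Rational(1, 17), 46))) = Mul(Add(50, 163), Add(-235, Rational(23, 17))) = Mul(213, Rational(-3972, 17)) = Rational(-846036, 17)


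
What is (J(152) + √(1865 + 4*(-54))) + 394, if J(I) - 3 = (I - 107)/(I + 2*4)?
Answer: 12713/32 + √1649 ≈ 437.89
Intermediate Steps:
J(I) = 3 + (-107 + I)/(8 + I) (J(I) = 3 + (I - 107)/(I + 2*4) = 3 + (-107 + I)/(I + 8) = 3 + (-107 + I)/(8 + I))
(J(152) + √(1865 + 4*(-54))) + 394 = ((-83 + 4*152)/(8 + 152) + √(1865 + 4*(-54))) + 394 = ((-83 + 608)/160 + √(1865 - 216)) + 394 = ((1/160)*525 + √1649) + 394 = (105/32 + √1649) + 394 = 12713/32 + √1649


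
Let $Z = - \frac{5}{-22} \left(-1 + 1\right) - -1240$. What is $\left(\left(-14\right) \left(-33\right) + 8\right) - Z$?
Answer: $-770$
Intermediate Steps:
$Z = 1240$ ($Z = \left(-5\right) \left(- \frac{1}{22}\right) 0 + 1240 = \frac{5}{22} \cdot 0 + 1240 = 0 + 1240 = 1240$)
$\left(\left(-14\right) \left(-33\right) + 8\right) - Z = \left(\left(-14\right) \left(-33\right) + 8\right) - 1240 = \left(462 + 8\right) - 1240 = 470 - 1240 = -770$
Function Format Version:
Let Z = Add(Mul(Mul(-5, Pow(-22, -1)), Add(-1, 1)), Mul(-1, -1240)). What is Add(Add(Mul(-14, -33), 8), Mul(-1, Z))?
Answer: -770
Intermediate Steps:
Z = 1240 (Z = Add(Mul(Mul(-5, Rational(-1, 22)), 0), 1240) = Add(Mul(Rational(5, 22), 0), 1240) = Add(0, 1240) = 1240)
Add(Add(Mul(-14, -33), 8), Mul(-1, Z)) = Add(Add(Mul(-14, -33), 8), Mul(-1, 1240)) = Add(Add(462, 8), -1240) = Add(470, -1240) = -770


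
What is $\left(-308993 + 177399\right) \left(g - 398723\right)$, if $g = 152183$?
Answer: $32443184760$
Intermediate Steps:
$\left(-308993 + 177399\right) \left(g - 398723\right) = \left(-308993 + 177399\right) \left(152183 - 398723\right) = \left(-131594\right) \left(-246540\right) = 32443184760$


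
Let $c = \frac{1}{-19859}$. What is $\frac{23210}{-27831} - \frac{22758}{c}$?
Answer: $\frac{12578251653172}{27831} \approx 4.5195 \cdot 10^{8}$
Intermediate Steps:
$c = - \frac{1}{19859} \approx -5.0355 \cdot 10^{-5}$
$\frac{23210}{-27831} - \frac{22758}{c} = \frac{23210}{-27831} - \frac{22758}{- \frac{1}{19859}} = 23210 \left(- \frac{1}{27831}\right) - -451951122 = - \frac{23210}{27831} + 451951122 = \frac{12578251653172}{27831}$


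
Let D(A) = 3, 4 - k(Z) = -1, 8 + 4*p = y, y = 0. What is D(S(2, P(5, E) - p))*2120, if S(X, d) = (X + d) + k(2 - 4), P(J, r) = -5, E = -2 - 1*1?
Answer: 6360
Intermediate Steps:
E = -3 (E = -2 - 1 = -3)
p = -2 (p = -2 + (¼)*0 = -2 + 0 = -2)
k(Z) = 5 (k(Z) = 4 - 1*(-1) = 4 + 1 = 5)
S(X, d) = 5 + X + d (S(X, d) = (X + d) + 5 = 5 + X + d)
D(S(2, P(5, E) - p))*2120 = 3*2120 = 6360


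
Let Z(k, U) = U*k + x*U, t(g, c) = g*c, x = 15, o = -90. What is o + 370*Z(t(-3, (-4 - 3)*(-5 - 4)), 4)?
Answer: -257610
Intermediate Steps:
t(g, c) = c*g
Z(k, U) = 15*U + U*k (Z(k, U) = U*k + 15*U = 15*U + U*k)
o + 370*Z(t(-3, (-4 - 3)*(-5 - 4)), 4) = -90 + 370*(4*(15 + ((-4 - 3)*(-5 - 4))*(-3))) = -90 + 370*(4*(15 - 7*(-9)*(-3))) = -90 + 370*(4*(15 + 63*(-3))) = -90 + 370*(4*(15 - 189)) = -90 + 370*(4*(-174)) = -90 + 370*(-696) = -90 - 257520 = -257610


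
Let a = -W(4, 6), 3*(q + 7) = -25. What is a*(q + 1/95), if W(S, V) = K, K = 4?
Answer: 17468/285 ≈ 61.291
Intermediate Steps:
q = -46/3 (q = -7 + (1/3)*(-25) = -7 - 25/3 = -46/3 ≈ -15.333)
W(S, V) = 4
a = -4 (a = -1*4 = -4)
a*(q + 1/95) = -4*(-46/3 + 1/95) = -4*(-4367/285) = 17468/285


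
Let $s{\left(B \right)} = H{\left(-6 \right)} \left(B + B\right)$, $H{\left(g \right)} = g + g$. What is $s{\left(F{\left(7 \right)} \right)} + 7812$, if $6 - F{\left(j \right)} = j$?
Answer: $7836$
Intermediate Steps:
$F{\left(j \right)} = 6 - j$
$H{\left(g \right)} = 2 g$
$s{\left(B \right)} = - 24 B$ ($s{\left(B \right)} = 2 \left(-6\right) \left(B + B\right) = - 12 \cdot 2 B = - 24 B$)
$s{\left(F{\left(7 \right)} \right)} + 7812 = - 24 \left(6 - 7\right) + 7812 = \left(-24\right) \left(-1\right) + 7812 = 24 + 7812 = 7836$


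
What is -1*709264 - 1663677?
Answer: -2372941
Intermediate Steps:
-1*709264 - 1663677 = -709264 - 1663677 = -2372941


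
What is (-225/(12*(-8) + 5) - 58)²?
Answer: 25532809/8281 ≈ 3083.3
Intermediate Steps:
(-225/(12*(-8) + 5) - 58)² = (-225/(-96 + 5) - 58)² = (-225/(-91) - 58)² = (-225*(-1/91) - 58)² = (225/91 - 58)² = (-5053/91)² = 25532809/8281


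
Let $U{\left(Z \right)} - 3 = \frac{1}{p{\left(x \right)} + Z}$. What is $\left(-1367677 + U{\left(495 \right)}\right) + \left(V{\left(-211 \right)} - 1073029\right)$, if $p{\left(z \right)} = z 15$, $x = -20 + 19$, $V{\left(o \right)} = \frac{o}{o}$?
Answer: $- \frac{1171536959}{480} \approx -2.4407 \cdot 10^{6}$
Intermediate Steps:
$V{\left(o \right)} = 1$
$x = -1$
$p{\left(z \right)} = 15 z$
$U{\left(Z \right)} = 3 + \frac{1}{-15 + Z}$ ($U{\left(Z \right)} = 3 + \frac{1}{15 \left(-1\right) + Z} = 3 + \frac{1}{-15 + Z}$)
$\left(-1367677 + U{\left(495 \right)}\right) + \left(V{\left(-211 \right)} - 1073029\right) = \left(-1367677 + \frac{-44 + 3 \cdot 495}{-15 + 495}\right) + \left(1 - 1073029\right) = \left(-1367677 + \frac{-44 + 1485}{480}\right) - 1073028 = \left(-1367677 + \frac{1}{480} \cdot 1441\right) - 1073028 = \left(-1367677 + \frac{1441}{480}\right) - 1073028 = - \frac{656483519}{480} - 1073028 = - \frac{1171536959}{480}$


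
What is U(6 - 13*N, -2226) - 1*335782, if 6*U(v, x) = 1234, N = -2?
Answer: -1006729/3 ≈ -3.3558e+5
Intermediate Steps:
U(v, x) = 617/3 (U(v, x) = (1/6)*1234 = 617/3)
U(6 - 13*N, -2226) - 1*335782 = 617/3 - 1*335782 = 617/3 - 335782 = -1006729/3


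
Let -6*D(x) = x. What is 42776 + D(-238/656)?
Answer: 84183287/1968 ≈ 42776.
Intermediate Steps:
D(x) = -x/6
42776 + D(-238/656) = 42776 - (-119)/(3*656) = 42776 - 1/6*(-119/328) = 42776 + 119/1968 = 84183287/1968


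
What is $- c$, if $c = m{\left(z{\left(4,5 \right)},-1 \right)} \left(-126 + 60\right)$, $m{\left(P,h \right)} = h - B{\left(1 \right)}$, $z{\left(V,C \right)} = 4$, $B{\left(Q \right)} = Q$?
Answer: $-132$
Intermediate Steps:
$m{\left(P,h \right)} = -1 + h$ ($m{\left(P,h \right)} = h - 1 = -1 + h$)
$c = 132$ ($c = \left(-1 - 1\right) \left(-126 + 60\right) = \left(-2\right) \left(-66\right) = 132$)
$- c = \left(-1\right) 132 = -132$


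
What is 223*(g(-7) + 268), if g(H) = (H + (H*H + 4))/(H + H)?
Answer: 413219/7 ≈ 59031.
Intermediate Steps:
g(H) = (4 + H + H²)/(2*H) (g(H) = (H + (H² + 4))/((2*H)) = (H + (4 + H²))*(1/(2*H)) = (4 + H + H²)*(1/(2*H)) = (4 + H + H²)/(2*H))
223*(g(-7) + 268) = 223*((½)*(4 - 7*(1 - 7))/(-7) + 268) = 223*((½)*(-⅐)*(4 - 7*(-6)) + 268) = 223*((½)*(-⅐)*(4 + 42) + 268) = 223*((½)*(-⅐)*46 + 268) = 223*(-23/7 + 268) = 223*(1853/7) = 413219/7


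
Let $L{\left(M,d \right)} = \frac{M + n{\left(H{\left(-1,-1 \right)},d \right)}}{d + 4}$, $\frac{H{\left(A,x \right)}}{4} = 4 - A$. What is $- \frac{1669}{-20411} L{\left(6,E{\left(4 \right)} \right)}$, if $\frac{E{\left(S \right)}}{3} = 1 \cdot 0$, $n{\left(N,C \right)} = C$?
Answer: $\frac{5007}{40822} \approx 0.12265$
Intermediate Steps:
$H{\left(A,x \right)} = 16 - 4 A$ ($H{\left(A,x \right)} = 4 \left(4 - A\right) = 16 - 4 A$)
$E{\left(S \right)} = 0$ ($E{\left(S \right)} = 3 \cdot 1 \cdot 0 = 3 \cdot 0 = 0$)
$L{\left(M,d \right)} = \frac{M + d}{4 + d}$ ($L{\left(M,d \right)} = \frac{M + d}{d + 4} = \frac{M + d}{4 + d}$)
$- \frac{1669}{-20411} L{\left(6,E{\left(4 \right)} \right)} = - \frac{1669}{-20411} \frac{6 + 0}{4 + 0} = \left(-1669\right) \left(- \frac{1}{20411}\right) \frac{1}{4} \cdot 6 = \frac{1669 \cdot \frac{1}{4} \cdot 6}{20411} = \frac{1669}{20411} \cdot \frac{3}{2} = \frac{5007}{40822}$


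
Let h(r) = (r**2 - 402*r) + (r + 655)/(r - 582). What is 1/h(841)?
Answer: 259/95624037 ≈ 2.7085e-6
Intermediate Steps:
h(r) = r**2 - 402*r + (655 + r)/(-582 + r) (h(r) = (r**2 - 402*r) + (655 + r)/(-582 + r) = r**2 - 402*r + (655 + r)/(-582 + r))
1/h(841) = 1/((655 + 841**3 - 984*841**2 + 233965*841)/(-582 + 841)) = 1/((655 + 594823321 - 984*707281 + 196764565)/259) = 1/((655 + 594823321 - 695964504 + 196764565)/259) = 1/((1/259)*95624037) = 1/(95624037/259) = 259/95624037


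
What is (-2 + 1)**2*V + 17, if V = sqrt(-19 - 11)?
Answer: 17 + I*sqrt(30) ≈ 17.0 + 5.4772*I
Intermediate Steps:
V = I*sqrt(30) (V = sqrt(-30) = I*sqrt(30) ≈ 5.4772*I)
(-2 + 1)**2*V + 17 = (-2 + 1)**2*(I*sqrt(30)) + 17 = (-1)**2*(I*sqrt(30)) + 17 = 1*(I*sqrt(30)) + 17 = I*sqrt(30) + 17 = 17 + I*sqrt(30)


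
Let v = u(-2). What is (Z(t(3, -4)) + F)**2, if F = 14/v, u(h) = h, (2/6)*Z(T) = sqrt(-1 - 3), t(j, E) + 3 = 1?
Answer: 13 - 84*I ≈ 13.0 - 84.0*I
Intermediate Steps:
t(j, E) = -2 (t(j, E) = -3 + 1 = -2)
Z(T) = 6*I (Z(T) = 3*sqrt(-1 - 3) = 3*sqrt(-4) = 3*(2*I) = 6*I)
v = -2
F = -7 (F = 14/(-2) = 14*(-1/2) = -7)
(Z(t(3, -4)) + F)**2 = (6*I - 7)**2 = (-7 + 6*I)**2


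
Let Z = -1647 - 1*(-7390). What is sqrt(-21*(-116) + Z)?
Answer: sqrt(8179) ≈ 90.438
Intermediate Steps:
Z = 5743 (Z = -1647 + 7390 = 5743)
sqrt(-21*(-116) + Z) = sqrt(-21*(-116) + 5743) = sqrt(2436 + 5743) = sqrt(8179)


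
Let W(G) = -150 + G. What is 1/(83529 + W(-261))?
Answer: 1/83118 ≈ 1.2031e-5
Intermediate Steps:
1/(83529 + W(-261)) = 1/(83529 + (-150 - 261)) = 1/(83529 - 411) = 1/83118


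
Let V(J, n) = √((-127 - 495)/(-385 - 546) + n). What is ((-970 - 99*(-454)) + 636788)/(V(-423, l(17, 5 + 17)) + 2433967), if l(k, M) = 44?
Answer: 1542627070143628/5515425877408273 - 4765348*√790134/5515425877408273 ≈ 0.27969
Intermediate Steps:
V(J, n) = √(622/931 + n) (V(J, n) = √(-622/(-931) + n) = √(-622*(-1/931) + n) = √(622/931 + n))
((-970 - 99*(-454)) + 636788)/(V(-423, l(17, 5 + 17)) + 2433967) = ((-970 - 99*(-454)) + 636788)/(√(11818 + 17689*44)/133 + 2433967) = ((-970 + 44946) + 636788)/(√(11818 + 778316)/133 + 2433967) = (43976 + 636788)/(√790134/133 + 2433967) = 680764/(2433967 + √790134/133)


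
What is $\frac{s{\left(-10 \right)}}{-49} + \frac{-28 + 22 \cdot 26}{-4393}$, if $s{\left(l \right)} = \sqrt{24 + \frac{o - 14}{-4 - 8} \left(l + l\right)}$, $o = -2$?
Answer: $- \frac{544}{4393} - \frac{2 i \sqrt{6}}{147} \approx -0.12383 - 0.033326 i$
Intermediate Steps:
$s{\left(l \right)} = \sqrt{24 + \frac{8 l}{3}}$ ($s{\left(l \right)} = \sqrt{24 + \frac{-2 - 14}{-4 - 8} \left(l + l\right)} = \sqrt{24 + - \frac{16}{-12} \cdot 2 l} = \sqrt{24 + \left(-16\right) \left(- \frac{1}{12}\right) 2 l} = \sqrt{24 + \frac{4 \cdot 2 l}{3}} = \sqrt{24 + \frac{8 l}{3}}$)
$\frac{s{\left(-10 \right)}}{-49} + \frac{-28 + 22 \cdot 26}{-4393} = \frac{\frac{2}{3} \sqrt{54 + 6 \left(-10\right)}}{-49} + \frac{-28 + 22 \cdot 26}{-4393} = \frac{2 \sqrt{54 - 60}}{3} \left(- \frac{1}{49}\right) + \left(-28 + 572\right) \left(- \frac{1}{4393}\right) = \frac{2 \sqrt{-6}}{3} \left(- \frac{1}{49}\right) + 544 \left(- \frac{1}{4393}\right) = \frac{2 i \sqrt{6}}{3} \left(- \frac{1}{49}\right) - \frac{544}{4393} = - \frac{2 i \sqrt{6}}{147} - \frac{544}{4393} = - \frac{544}{4393} - \frac{2 i \sqrt{6}}{147}$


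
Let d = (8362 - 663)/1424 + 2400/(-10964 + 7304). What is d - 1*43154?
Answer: -3748116377/86864 ≈ -43149.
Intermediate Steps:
d = 412679/86864 (d = 7699*(1/1424) + 2400/(-3660) = 7699/1424 + 2400*(-1/3660) = 7699/1424 - 40/61 = 412679/86864 ≈ 4.7509)
d - 1*43154 = 412679/86864 - 1*43154 = 412679/86864 - 43154 = -3748116377/86864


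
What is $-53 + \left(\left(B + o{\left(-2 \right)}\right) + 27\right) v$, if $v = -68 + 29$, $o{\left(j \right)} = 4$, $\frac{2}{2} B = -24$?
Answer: $-326$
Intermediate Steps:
$B = -24$
$v = -39$
$-53 + \left(\left(B + o{\left(-2 \right)}\right) + 27\right) v = -53 + \left(\left(-24 + 4\right) + 27\right) \left(-39\right) = -53 + \left(-20 + 27\right) \left(-39\right) = -53 + 7 \left(-39\right) = -53 - 273 = -326$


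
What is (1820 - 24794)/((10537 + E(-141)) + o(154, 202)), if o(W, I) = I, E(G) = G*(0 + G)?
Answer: -11487/15310 ≈ -0.75029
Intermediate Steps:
E(G) = G**2 (E(G) = G*G = G**2)
(1820 - 24794)/((10537 + E(-141)) + o(154, 202)) = (1820 - 24794)/((10537 + (-141)**2) + 202) = -22974/((10537 + 19881) + 202) = -22974/(30418 + 202) = -22974/30620 = -22974*1/30620 = -11487/15310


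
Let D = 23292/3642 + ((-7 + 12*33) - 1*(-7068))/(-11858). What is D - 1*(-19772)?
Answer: 142356526589/7197806 ≈ 19778.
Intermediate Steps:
D = 41506357/7197806 (D = 23292*(1/3642) + ((-7 + 396) + 7068)*(-1/11858) = 3882/607 + (389 + 7068)*(-1/11858) = 3882/607 + 7457*(-1/11858) = 3882/607 - 7457/11858 = 41506357/7197806 ≈ 5.7665)
D - 1*(-19772) = 41506357/7197806 - 1*(-19772) = 41506357/7197806 + 19772 = 142356526589/7197806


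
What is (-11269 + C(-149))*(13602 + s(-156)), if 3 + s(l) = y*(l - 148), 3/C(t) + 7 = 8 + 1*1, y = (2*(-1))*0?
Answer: -306453465/2 ≈ -1.5323e+8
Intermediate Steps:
y = 0 (y = -2*0 = 0)
C(t) = 3/2 (C(t) = 3/(-7 + (8 + 1*1)) = 3/(-7 + (8 + 1)) = 3/(-7 + 9) = 3/2)
s(l) = -3 (s(l) = -3 + 0*(l - 148) = -3 + 0*(-148 + l) = -3 + 0 = -3)
(-11269 + C(-149))*(13602 + s(-156)) = (-11269 + 3/2)*(13602 - 3) = -22535/2*13599 = -306453465/2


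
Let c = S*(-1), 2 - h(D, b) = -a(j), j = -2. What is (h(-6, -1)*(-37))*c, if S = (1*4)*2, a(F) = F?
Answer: 0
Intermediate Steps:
S = 8 (S = 4*2 = 8)
h(D, b) = 0 (h(D, b) = 2 - (-1)*(-2) = 2 - 1*2 = 2 - 2 = 0)
c = -8 (c = 8*(-1) = -8)
(h(-6, -1)*(-37))*c = (0*(-37))*(-8) = 0*(-8) = 0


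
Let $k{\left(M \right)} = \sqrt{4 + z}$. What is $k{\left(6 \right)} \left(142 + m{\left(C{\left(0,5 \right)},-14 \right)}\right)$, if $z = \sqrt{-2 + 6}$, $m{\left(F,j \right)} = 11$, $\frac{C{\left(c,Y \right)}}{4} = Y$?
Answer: $153 \sqrt{6} \approx 374.77$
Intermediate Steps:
$C{\left(c,Y \right)} = 4 Y$
$z = 2$ ($z = \sqrt{4} = 2$)
$k{\left(M \right)} = \sqrt{6}$ ($k{\left(M \right)} = \sqrt{4 + 2} = \sqrt{6}$)
$k{\left(6 \right)} \left(142 + m{\left(C{\left(0,5 \right)},-14 \right)}\right) = \sqrt{6} \left(142 + 11\right) = \sqrt{6} \cdot 153 = 153 \sqrt{6}$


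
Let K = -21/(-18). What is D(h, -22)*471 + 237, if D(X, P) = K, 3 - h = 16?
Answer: 1573/2 ≈ 786.50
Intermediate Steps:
h = -13 (h = 3 - 1*16 = 3 - 16 = -13)
K = 7/6 (K = -21*(-1/18) = 7/6 ≈ 1.1667)
D(X, P) = 7/6
D(h, -22)*471 + 237 = (7/6)*471 + 237 = 1099/2 + 237 = 1573/2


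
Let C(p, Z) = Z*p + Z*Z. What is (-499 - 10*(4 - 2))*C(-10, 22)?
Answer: -137016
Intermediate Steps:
C(p, Z) = Z² + Z*p (C(p, Z) = Z*p + Z² = Z² + Z*p)
(-499 - 10*(4 - 2))*C(-10, 22) = (-499 - 10*(4 - 2))*(22*(22 - 10)) = (-499 - 10*2)*(22*12) = (-499 - 20)*264 = -519*264 = -137016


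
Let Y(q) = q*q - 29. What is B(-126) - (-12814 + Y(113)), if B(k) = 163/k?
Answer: 9161/126 ≈ 72.706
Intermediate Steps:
Y(q) = -29 + q² (Y(q) = q² - 29 = -29 + q²)
B(-126) - (-12814 + Y(113)) = 163/(-126) - (-12814 + (-29 + 113²)) = 163*(-1/126) - (-12814 + (-29 + 12769)) = -163/126 - (-12814 + 12740) = -163/126 - 1*(-74) = -163/126 + 74 = 9161/126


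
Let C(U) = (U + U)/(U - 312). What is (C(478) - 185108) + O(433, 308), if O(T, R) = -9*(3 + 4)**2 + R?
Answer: -15374525/83 ≈ -1.8524e+5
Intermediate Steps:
C(U) = 2*U/(-312 + U) (C(U) = (2*U)/(-312 + U) = 2*U/(-312 + U))
O(T, R) = -441 + R (O(T, R) = -9*7**2 + R = -9*49 + R = -441 + R)
(C(478) - 185108) + O(433, 308) = (2*478/(-312 + 478) - 185108) + (-441 + 308) = (2*478/166 - 185108) - 133 = (2*478*(1/166) - 185108) - 133 = (478/83 - 185108) - 133 = -15363486/83 - 133 = -15374525/83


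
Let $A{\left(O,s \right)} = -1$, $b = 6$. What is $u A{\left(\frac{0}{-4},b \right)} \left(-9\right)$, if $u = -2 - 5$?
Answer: $-63$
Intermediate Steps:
$u = -7$
$u A{\left(\frac{0}{-4},b \right)} \left(-9\right) = \left(-7\right) \left(-1\right) \left(-9\right) = 7 \left(-9\right) = -63$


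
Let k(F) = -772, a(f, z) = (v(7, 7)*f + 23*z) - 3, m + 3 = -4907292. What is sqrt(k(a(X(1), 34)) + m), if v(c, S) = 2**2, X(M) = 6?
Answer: I*sqrt(4908067) ≈ 2215.4*I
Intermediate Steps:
v(c, S) = 4
m = -4907295 (m = -3 - 4907292 = -4907295)
a(f, z) = -3 + 4*f + 23*z (a(f, z) = (4*f + 23*z) - 3 = -3 + 4*f + 23*z)
sqrt(k(a(X(1), 34)) + m) = sqrt(-772 - 4907295) = sqrt(-4908067) = I*sqrt(4908067)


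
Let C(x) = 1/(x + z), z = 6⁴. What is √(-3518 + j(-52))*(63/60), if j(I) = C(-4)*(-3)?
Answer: 21*I*√1468118657/12920 ≈ 62.278*I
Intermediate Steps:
z = 1296
C(x) = 1/(1296 + x) (C(x) = 1/(x + 1296) = 1/(1296 + x))
j(I) = -3/1292 (j(I) = -3/(1296 - 4) = -3/1292)
√(-3518 + j(-52))*(63/60) = √(-3518 - 3/1292)*(63/60) = √(-4545259/1292)*(63*(1/60)) = (I*√1468118657/646)*(21/20) = 21*I*√1468118657/12920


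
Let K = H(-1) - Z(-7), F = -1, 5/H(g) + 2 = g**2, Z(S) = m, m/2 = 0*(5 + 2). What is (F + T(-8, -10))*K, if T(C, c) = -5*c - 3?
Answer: -230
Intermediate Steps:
m = 0 (m = 2*(0*(5 + 2)) = 2*(0*7) = 2*0 = 0)
Z(S) = 0
H(g) = 5/(-2 + g**2)
K = -5 (K = 5/(-2 + (-1)**2) - 1*0 = 5/(-2 + 1) + 0 = 5/(-1) + 0 = 5*(-1) + 0 = -5 + 0 = -5)
T(C, c) = -3 - 5*c
(F + T(-8, -10))*K = (-1 + (-3 - 5*(-10)))*(-5) = (-1 + (-3 + 50))*(-5) = (-1 + 47)*(-5) = 46*(-5) = -230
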